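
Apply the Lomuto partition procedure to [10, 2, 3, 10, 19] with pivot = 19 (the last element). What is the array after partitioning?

Lomuto partition with pivot = 19:

Initial array: [10, 2, 3, 10, 19]

arr[0]=10 <= 19: swap with position 0, array becomes [10, 2, 3, 10, 19]
arr[1]=2 <= 19: swap with position 1, array becomes [10, 2, 3, 10, 19]
arr[2]=3 <= 19: swap with position 2, array becomes [10, 2, 3, 10, 19]
arr[3]=10 <= 19: swap with position 3, array becomes [10, 2, 3, 10, 19]

Place pivot at position 4: [10, 2, 3, 10, 19]
Pivot position: 4

After partitioning with pivot 19, the array becomes [10, 2, 3, 10, 19]. The pivot is placed at index 4. All elements to the left of the pivot are <= 19, and all elements to the right are > 19.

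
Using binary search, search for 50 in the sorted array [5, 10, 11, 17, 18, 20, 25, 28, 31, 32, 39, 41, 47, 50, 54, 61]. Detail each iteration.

Binary search for 50 in [5, 10, 11, 17, 18, 20, 25, 28, 31, 32, 39, 41, 47, 50, 54, 61]:

lo=0, hi=15, mid=7, arr[mid]=28 -> 28 < 50, search right half
lo=8, hi=15, mid=11, arr[mid]=41 -> 41 < 50, search right half
lo=12, hi=15, mid=13, arr[mid]=50 -> Found target at index 13!

Binary search finds 50 at index 13 after 3 comparisons. The search repeatedly halves the search space by comparing with the middle element.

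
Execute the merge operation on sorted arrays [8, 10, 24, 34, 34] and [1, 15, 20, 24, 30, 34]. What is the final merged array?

Merging process:

Compare 8 vs 1: take 1 from right. Merged: [1]
Compare 8 vs 15: take 8 from left. Merged: [1, 8]
Compare 10 vs 15: take 10 from left. Merged: [1, 8, 10]
Compare 24 vs 15: take 15 from right. Merged: [1, 8, 10, 15]
Compare 24 vs 20: take 20 from right. Merged: [1, 8, 10, 15, 20]
Compare 24 vs 24: take 24 from left. Merged: [1, 8, 10, 15, 20, 24]
Compare 34 vs 24: take 24 from right. Merged: [1, 8, 10, 15, 20, 24, 24]
Compare 34 vs 30: take 30 from right. Merged: [1, 8, 10, 15, 20, 24, 24, 30]
Compare 34 vs 34: take 34 from left. Merged: [1, 8, 10, 15, 20, 24, 24, 30, 34]
Compare 34 vs 34: take 34 from left. Merged: [1, 8, 10, 15, 20, 24, 24, 30, 34, 34]
Append remaining from right: [34]. Merged: [1, 8, 10, 15, 20, 24, 24, 30, 34, 34, 34]

Final merged array: [1, 8, 10, 15, 20, 24, 24, 30, 34, 34, 34]
Total comparisons: 10

The merged array is [1, 8, 10, 15, 20, 24, 24, 30, 34, 34, 34], requiring 10 comparisons. The merge step runs in O(n) time where n is the total number of elements.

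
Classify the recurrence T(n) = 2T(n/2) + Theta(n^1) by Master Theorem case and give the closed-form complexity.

Master Theorem for T(n) = 2T(n/2) + O(n^1):

a = 2, b = 2, c = 1
log_b(a) = log_2(2) = 1.0000

Case 2: c = 1 = log_2(2) = 1.0000
T(n) = O(n^1 log n) = O(n log n)

For T(n) = 2T(n/2) + O(n^1): log_2(2) = 1.0000. This is Case 2 of the Master Theorem (c = log_b(a), equal work at all levels), giving O(n log n).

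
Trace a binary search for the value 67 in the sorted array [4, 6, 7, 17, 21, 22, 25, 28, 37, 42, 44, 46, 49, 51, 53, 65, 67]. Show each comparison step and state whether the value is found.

Binary search for 67 in [4, 6, 7, 17, 21, 22, 25, 28, 37, 42, 44, 46, 49, 51, 53, 65, 67]:

lo=0, hi=16, mid=8, arr[mid]=37 -> 37 < 67, search right half
lo=9, hi=16, mid=12, arr[mid]=49 -> 49 < 67, search right half
lo=13, hi=16, mid=14, arr[mid]=53 -> 53 < 67, search right half
lo=15, hi=16, mid=15, arr[mid]=65 -> 65 < 67, search right half
lo=16, hi=16, mid=16, arr[mid]=67 -> Found target at index 16!

Binary search finds 67 at index 16 after 5 comparisons. The search repeatedly halves the search space by comparing with the middle element.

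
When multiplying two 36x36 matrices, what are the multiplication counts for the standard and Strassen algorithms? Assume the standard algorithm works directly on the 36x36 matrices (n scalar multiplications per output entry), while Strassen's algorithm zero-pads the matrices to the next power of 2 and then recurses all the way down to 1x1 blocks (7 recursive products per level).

Matrix multiplication for 36x36 matrices:

Strassen's algorithm requires power-of-2 dimensions. Pad 36x36 to 64x64 (next power of 2).

Standard algorithm: 36^3 = 46656 multiplications
Strassen's algorithm: 7^(log2(64)) = 7^6 = 117649 multiplications
Difference: 46656 - 117649 = -70993 (Strassen uses MORE here due to padding overhead — for small or just-over-power-of-2 n, padding can outweigh the per-level savings)

Standard: 46656 multiplications (36^3). Strassen: 117649 multiplications (7^6, after padding to 64x64). Strassen reduces 8 recursive multiplications to 7 at each level.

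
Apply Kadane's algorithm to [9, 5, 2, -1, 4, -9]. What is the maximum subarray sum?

Using Kadane's algorithm on [9, 5, 2, -1, 4, -9]:

Scanning through the array:
Position 1 (value 5): max_ending_here = 14, max_so_far = 14
Position 2 (value 2): max_ending_here = 16, max_so_far = 16
Position 3 (value -1): max_ending_here = 15, max_so_far = 16
Position 4 (value 4): max_ending_here = 19, max_so_far = 19
Position 5 (value -9): max_ending_here = 10, max_so_far = 19

Maximum subarray: [9, 5, 2, -1, 4]
Maximum sum: 19

The maximum subarray is [9, 5, 2, -1, 4] with sum 19. This subarray runs from index 0 to index 4.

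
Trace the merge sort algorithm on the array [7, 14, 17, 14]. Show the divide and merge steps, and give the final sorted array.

Merge sort trace:

Split: [7, 14, 17, 14] -> [7, 14] and [17, 14]
  Split: [7, 14] -> [7] and [14]
  Merge: [7] + [14] -> [7, 14]
  Split: [17, 14] -> [17] and [14]
  Merge: [17] + [14] -> [14, 17]
Merge: [7, 14] + [14, 17] -> [7, 14, 14, 17]

Final sorted array: [7, 14, 14, 17]

The merge sort proceeds by recursively splitting the array and merging sorted halves.
After all merges, the sorted array is [7, 14, 14, 17].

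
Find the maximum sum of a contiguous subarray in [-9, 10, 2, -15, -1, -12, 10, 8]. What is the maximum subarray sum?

Using Kadane's algorithm on [-9, 10, 2, -15, -1, -12, 10, 8]:

Scanning through the array:
Position 1 (value 10): max_ending_here = 10, max_so_far = 10
Position 2 (value 2): max_ending_here = 12, max_so_far = 12
Position 3 (value -15): max_ending_here = -3, max_so_far = 12
Position 4 (value -1): max_ending_here = -1, max_so_far = 12
Position 5 (value -12): max_ending_here = -12, max_so_far = 12
Position 6 (value 10): max_ending_here = 10, max_so_far = 12
Position 7 (value 8): max_ending_here = 18, max_so_far = 18

Maximum subarray: [10, 8]
Maximum sum: 18

The maximum subarray is [10, 8] with sum 18. This subarray runs from index 6 to index 7.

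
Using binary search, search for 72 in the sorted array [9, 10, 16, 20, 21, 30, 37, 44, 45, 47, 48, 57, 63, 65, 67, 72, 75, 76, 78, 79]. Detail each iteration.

Binary search for 72 in [9, 10, 16, 20, 21, 30, 37, 44, 45, 47, 48, 57, 63, 65, 67, 72, 75, 76, 78, 79]:

lo=0, hi=19, mid=9, arr[mid]=47 -> 47 < 72, search right half
lo=10, hi=19, mid=14, arr[mid]=67 -> 67 < 72, search right half
lo=15, hi=19, mid=17, arr[mid]=76 -> 76 > 72, search left half
lo=15, hi=16, mid=15, arr[mid]=72 -> Found target at index 15!

Binary search finds 72 at index 15 after 4 comparisons. The search repeatedly halves the search space by comparing with the middle element.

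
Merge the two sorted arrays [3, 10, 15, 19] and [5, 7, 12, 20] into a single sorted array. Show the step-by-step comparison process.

Merging process:

Compare 3 vs 5: take 3 from left. Merged: [3]
Compare 10 vs 5: take 5 from right. Merged: [3, 5]
Compare 10 vs 7: take 7 from right. Merged: [3, 5, 7]
Compare 10 vs 12: take 10 from left. Merged: [3, 5, 7, 10]
Compare 15 vs 12: take 12 from right. Merged: [3, 5, 7, 10, 12]
Compare 15 vs 20: take 15 from left. Merged: [3, 5, 7, 10, 12, 15]
Compare 19 vs 20: take 19 from left. Merged: [3, 5, 7, 10, 12, 15, 19]
Append remaining from right: [20]. Merged: [3, 5, 7, 10, 12, 15, 19, 20]

Final merged array: [3, 5, 7, 10, 12, 15, 19, 20]
Total comparisons: 7

The merged array is [3, 5, 7, 10, 12, 15, 19, 20], requiring 7 comparisons. The merge step runs in O(n) time where n is the total number of elements.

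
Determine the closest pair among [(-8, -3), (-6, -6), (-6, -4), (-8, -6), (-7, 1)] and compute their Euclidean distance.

Computing all pairwise distances among 5 points:

d((-8, -3), (-6, -6)) = 3.6056
d((-8, -3), (-6, -4)) = 2.2361
d((-8, -3), (-8, -6)) = 3.0
d((-8, -3), (-7, 1)) = 4.1231
d((-6, -6), (-6, -4)) = 2.0 <-- minimum
d((-6, -6), (-8, -6)) = 2.0 <-- minimum
d((-6, -6), (-7, 1)) = 7.0711
d((-6, -4), (-8, -6)) = 2.8284
d((-6, -4), (-7, 1)) = 5.099
d((-8, -6), (-7, 1)) = 7.0711

Minimum distance: 2.0 (tie among 2 pairs: (-6, -6) and (-6, -4); (-6, -6) and (-8, -6))

The minimum Euclidean distance is 2.0. There is a tie: 2 pairs achieve this minimum — (-6, -6) and (-6, -4); (-6, -6) and (-8, -6). Any of these is a valid closest pair. For 5 points, brute-force pairwise comparison is shown above. For large n, the divide-and-conquer algorithm (sort by x, recurse on halves, check the dividing strip) achieves O(n log n).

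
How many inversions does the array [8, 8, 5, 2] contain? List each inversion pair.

Finding inversions in [8, 8, 5, 2]:

(0, 2): arr[0]=8 > arr[2]=5
(0, 3): arr[0]=8 > arr[3]=2
(1, 2): arr[1]=8 > arr[2]=5
(1, 3): arr[1]=8 > arr[3]=2
(2, 3): arr[2]=5 > arr[3]=2

Total inversions: 5

The array has 5 inversion(s): (0,2), (0,3), (1,2), (1,3), (2,3). Each pair (i,j) satisfies i < j and arr[i] > arr[j].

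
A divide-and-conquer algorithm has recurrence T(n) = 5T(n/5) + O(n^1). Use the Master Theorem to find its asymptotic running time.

Master Theorem for T(n) = 5T(n/5) + O(n^1):

a = 5, b = 5, c = 1
log_b(a) = log_5(5) = 1.0000

Case 2: c = 1 = log_5(5) = 1.0000
T(n) = O(n^1 log n) = O(n log n)

For T(n) = 5T(n/5) + O(n^1): log_5(5) = 1.0000. This is Case 2 of the Master Theorem (c = log_b(a), equal work at all levels), giving O(n log n).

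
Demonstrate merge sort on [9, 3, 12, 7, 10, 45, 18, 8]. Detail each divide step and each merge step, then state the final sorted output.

Merge sort trace:

Split: [9, 3, 12, 7, 10, 45, 18, 8] -> [9, 3, 12, 7] and [10, 45, 18, 8]
  Split: [9, 3, 12, 7] -> [9, 3] and [12, 7]
    Split: [9, 3] -> [9] and [3]
    Merge: [9] + [3] -> [3, 9]
    Split: [12, 7] -> [12] and [7]
    Merge: [12] + [7] -> [7, 12]
  Merge: [3, 9] + [7, 12] -> [3, 7, 9, 12]
  Split: [10, 45, 18, 8] -> [10, 45] and [18, 8]
    Split: [10, 45] -> [10] and [45]
    Merge: [10] + [45] -> [10, 45]
    Split: [18, 8] -> [18] and [8]
    Merge: [18] + [8] -> [8, 18]
  Merge: [10, 45] + [8, 18] -> [8, 10, 18, 45]
Merge: [3, 7, 9, 12] + [8, 10, 18, 45] -> [3, 7, 8, 9, 10, 12, 18, 45]

Final sorted array: [3, 7, 8, 9, 10, 12, 18, 45]

The merge sort proceeds by recursively splitting the array and merging sorted halves.
After all merges, the sorted array is [3, 7, 8, 9, 10, 12, 18, 45].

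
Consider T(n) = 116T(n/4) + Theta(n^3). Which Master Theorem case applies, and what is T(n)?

Master Theorem for T(n) = 116T(n/4) + O(n^3):

a = 116, b = 4, c = 3
log_b(a) = log_4(116) = 3.4290

Case 1: c = 3 < log_4(116) = 3.4290
T(n) = O(n^(log_4 116))

For T(n) = 116T(n/4) + O(n^3): log_4(116) = 3.4290. This is Case 1 of the Master Theorem (c < log_b(a), work dominated by leaves), giving O(n^(log_4 116)).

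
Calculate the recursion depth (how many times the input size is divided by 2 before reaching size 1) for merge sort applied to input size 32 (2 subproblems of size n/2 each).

For divide and conquer with division factor 2:

Problem sizes at each level:
Level 0: 32
Level 1: 16
Level 2: 8
Level 3: 4
Level 4: 2
Level 5: 1

The root is level 0 and the size-1 base case is level 5 (the tree spans levels 0 through 5, i.e. 6 levels counting the root), so the depth is the number of divisions: log_2(32) = 5

The recursion tree depth is log_2(32) = 5. At each level, the problem size is divided by 2, so it takes 5 divisions to reduce to a base case of size 1. The algorithm makes 2 recursive calls at each level.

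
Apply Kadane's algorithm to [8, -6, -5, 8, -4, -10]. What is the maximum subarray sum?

Using Kadane's algorithm on [8, -6, -5, 8, -4, -10]:

Scanning through the array:
Position 1 (value -6): max_ending_here = 2, max_so_far = 8
Position 2 (value -5): max_ending_here = -3, max_so_far = 8
Position 3 (value 8): max_ending_here = 8, max_so_far = 8
Position 4 (value -4): max_ending_here = 4, max_so_far = 8
Position 5 (value -10): max_ending_here = -6, max_so_far = 8

Maximum subarray: [8]
Maximum sum: 8

The maximum subarray is [8] with sum 8. This subarray runs from index 0 to index 0.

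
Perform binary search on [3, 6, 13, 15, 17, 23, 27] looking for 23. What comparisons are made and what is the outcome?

Binary search for 23 in [3, 6, 13, 15, 17, 23, 27]:

lo=0, hi=6, mid=3, arr[mid]=15 -> 15 < 23, search right half
lo=4, hi=6, mid=5, arr[mid]=23 -> Found target at index 5!

Binary search finds 23 at index 5 after 2 comparisons. The search repeatedly halves the search space by comparing with the middle element.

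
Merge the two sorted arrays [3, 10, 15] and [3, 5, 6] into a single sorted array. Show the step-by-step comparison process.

Merging process:

Compare 3 vs 3: take 3 from left. Merged: [3]
Compare 10 vs 3: take 3 from right. Merged: [3, 3]
Compare 10 vs 5: take 5 from right. Merged: [3, 3, 5]
Compare 10 vs 6: take 6 from right. Merged: [3, 3, 5, 6]
Append remaining from left: [10, 15]. Merged: [3, 3, 5, 6, 10, 15]

Final merged array: [3, 3, 5, 6, 10, 15]
Total comparisons: 4

The merged array is [3, 3, 5, 6, 10, 15], requiring 4 comparisons. The merge step runs in O(n) time where n is the total number of elements.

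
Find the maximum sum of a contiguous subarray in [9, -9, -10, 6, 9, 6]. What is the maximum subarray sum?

Using Kadane's algorithm on [9, -9, -10, 6, 9, 6]:

Scanning through the array:
Position 1 (value -9): max_ending_here = 0, max_so_far = 9
Position 2 (value -10): max_ending_here = -10, max_so_far = 9
Position 3 (value 6): max_ending_here = 6, max_so_far = 9
Position 4 (value 9): max_ending_here = 15, max_so_far = 15
Position 5 (value 6): max_ending_here = 21, max_so_far = 21

Maximum subarray: [6, 9, 6]
Maximum sum: 21

The maximum subarray is [6, 9, 6] with sum 21. This subarray runs from index 3 to index 5.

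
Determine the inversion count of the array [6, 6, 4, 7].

Finding inversions in [6, 6, 4, 7]:

(0, 2): arr[0]=6 > arr[2]=4
(1, 2): arr[1]=6 > arr[2]=4

Total inversions: 2

The array has 2 inversion(s): (0,2), (1,2). Each pair (i,j) satisfies i < j and arr[i] > arr[j].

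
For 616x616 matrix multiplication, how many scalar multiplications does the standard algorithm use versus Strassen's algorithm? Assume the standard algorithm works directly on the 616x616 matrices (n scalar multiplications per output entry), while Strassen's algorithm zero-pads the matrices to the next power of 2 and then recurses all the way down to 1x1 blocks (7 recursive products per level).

Matrix multiplication for 616x616 matrices:

Strassen's algorithm requires power-of-2 dimensions. Pad 616x616 to 1024x1024 (next power of 2).

Standard algorithm: 616^3 = 233744896 multiplications
Strassen's algorithm: 7^(log2(1024)) = 7^10 = 282475249 multiplications
Difference: 233744896 - 282475249 = -48730353 (Strassen uses MORE here due to padding overhead — for small or just-over-power-of-2 n, padding can outweigh the per-level savings)

Standard: 233744896 multiplications (616^3). Strassen: 282475249 multiplications (7^10, after padding to 1024x1024). Strassen reduces 8 recursive multiplications to 7 at each level.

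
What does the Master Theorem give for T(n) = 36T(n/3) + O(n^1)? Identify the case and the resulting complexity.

Master Theorem for T(n) = 36T(n/3) + O(n^1):

a = 36, b = 3, c = 1
log_b(a) = log_3(36) = 3.2619

Case 1: c = 1 < log_3(36) = 3.2619
T(n) = O(n^(log_3 36))

For T(n) = 36T(n/3) + O(n^1): log_3(36) = 3.2619. This is Case 1 of the Master Theorem (c < log_b(a), work dominated by leaves), giving O(n^(log_3 36)).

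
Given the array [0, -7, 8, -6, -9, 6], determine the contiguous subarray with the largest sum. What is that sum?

Using Kadane's algorithm on [0, -7, 8, -6, -9, 6]:

Scanning through the array:
Position 1 (value -7): max_ending_here = -7, max_so_far = 0
Position 2 (value 8): max_ending_here = 8, max_so_far = 8
Position 3 (value -6): max_ending_here = 2, max_so_far = 8
Position 4 (value -9): max_ending_here = -7, max_so_far = 8
Position 5 (value 6): max_ending_here = 6, max_so_far = 8

Maximum subarray: [8]
Maximum sum: 8

The maximum subarray is [8] with sum 8. This subarray runs from index 2 to index 2.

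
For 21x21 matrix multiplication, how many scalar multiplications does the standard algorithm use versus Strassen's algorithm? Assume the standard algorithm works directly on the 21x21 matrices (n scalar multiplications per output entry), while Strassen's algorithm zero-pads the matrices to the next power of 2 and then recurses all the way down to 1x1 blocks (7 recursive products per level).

Matrix multiplication for 21x21 matrices:

Strassen's algorithm requires power-of-2 dimensions. Pad 21x21 to 32x32 (next power of 2).

Standard algorithm: 21^3 = 9261 multiplications
Strassen's algorithm: 7^(log2(32)) = 7^5 = 16807 multiplications
Difference: 9261 - 16807 = -7546 (Strassen uses MORE here due to padding overhead — for small or just-over-power-of-2 n, padding can outweigh the per-level savings)

Standard: 9261 multiplications (21^3). Strassen: 16807 multiplications (7^5, after padding to 32x32). Strassen reduces 8 recursive multiplications to 7 at each level.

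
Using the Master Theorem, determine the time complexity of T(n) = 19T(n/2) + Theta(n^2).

Master Theorem for T(n) = 19T(n/2) + O(n^2):

a = 19, b = 2, c = 2
log_b(a) = log_2(19) = 4.2479

Case 1: c = 2 < log_2(19) = 4.2479
T(n) = O(n^(log_2 19))

For T(n) = 19T(n/2) + O(n^2): log_2(19) = 4.2479. This is Case 1 of the Master Theorem (c < log_b(a), work dominated by leaves), giving O(n^(log_2 19)).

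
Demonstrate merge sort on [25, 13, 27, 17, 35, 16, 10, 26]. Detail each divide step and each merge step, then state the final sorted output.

Merge sort trace:

Split: [25, 13, 27, 17, 35, 16, 10, 26] -> [25, 13, 27, 17] and [35, 16, 10, 26]
  Split: [25, 13, 27, 17] -> [25, 13] and [27, 17]
    Split: [25, 13] -> [25] and [13]
    Merge: [25] + [13] -> [13, 25]
    Split: [27, 17] -> [27] and [17]
    Merge: [27] + [17] -> [17, 27]
  Merge: [13, 25] + [17, 27] -> [13, 17, 25, 27]
  Split: [35, 16, 10, 26] -> [35, 16] and [10, 26]
    Split: [35, 16] -> [35] and [16]
    Merge: [35] + [16] -> [16, 35]
    Split: [10, 26] -> [10] and [26]
    Merge: [10] + [26] -> [10, 26]
  Merge: [16, 35] + [10, 26] -> [10, 16, 26, 35]
Merge: [13, 17, 25, 27] + [10, 16, 26, 35] -> [10, 13, 16, 17, 25, 26, 27, 35]

Final sorted array: [10, 13, 16, 17, 25, 26, 27, 35]

The merge sort proceeds by recursively splitting the array and merging sorted halves.
After all merges, the sorted array is [10, 13, 16, 17, 25, 26, 27, 35].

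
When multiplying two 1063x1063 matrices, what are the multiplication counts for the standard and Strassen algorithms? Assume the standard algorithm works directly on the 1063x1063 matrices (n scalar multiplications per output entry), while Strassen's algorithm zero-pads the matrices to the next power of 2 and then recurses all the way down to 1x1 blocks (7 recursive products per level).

Matrix multiplication for 1063x1063 matrices:

Strassen's algorithm requires power-of-2 dimensions. Pad 1063x1063 to 2048x2048 (next power of 2).

Standard algorithm: 1063^3 = 1201157047 multiplications
Strassen's algorithm: 7^(log2(2048)) = 7^11 = 1977326743 multiplications
Difference: 1201157047 - 1977326743 = -776169696 (Strassen uses MORE here due to padding overhead — for small or just-over-power-of-2 n, padding can outweigh the per-level savings)

Standard: 1201157047 multiplications (1063^3). Strassen: 1977326743 multiplications (7^11, after padding to 2048x2048). Strassen reduces 8 recursive multiplications to 7 at each level.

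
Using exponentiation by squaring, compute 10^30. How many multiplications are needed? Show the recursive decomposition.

Computing 10^30 by squaring (build up from 10^1; each line after the first costs one multiplication):

10^1 = 10
10^2 = (10^1)^2 = 10^2 = 100
10^3 = 10 * 10^2 = 10 * 100 = 1000
10^6 = (10^3)^2 = 1000^2 = 1000000
10^7 = 10 * 10^6 = 10 * 1000000 = 10000000
10^14 = (10^7)^2 = 10000000^2 = 100000000000000
10^15 = 10 * 10^14 = 10 * 100000000000000 = 1000000000000000
10^30 = (10^15)^2 = 1000000000000000^2 = 1000000000000000000000000000000

Result: 1000000000000000000000000000000
Multiplications needed: 7 (7 lines after 10^1)

10^30 = 1000000000000000000000000000000. Using exponentiation by squaring, this requires 7 multiplications. The key idea: if the exponent is even, square the half-power; if odd, multiply by the base once.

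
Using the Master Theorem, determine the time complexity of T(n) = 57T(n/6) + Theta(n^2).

Master Theorem for T(n) = 57T(n/6) + O(n^2):

a = 57, b = 6, c = 2
log_b(a) = log_6(57) = 2.2565

Case 1: c = 2 < log_6(57) = 2.2565
T(n) = O(n^(log_6 57))

For T(n) = 57T(n/6) + O(n^2): log_6(57) = 2.2565. This is Case 1 of the Master Theorem (c < log_b(a), work dominated by leaves), giving O(n^(log_6 57)).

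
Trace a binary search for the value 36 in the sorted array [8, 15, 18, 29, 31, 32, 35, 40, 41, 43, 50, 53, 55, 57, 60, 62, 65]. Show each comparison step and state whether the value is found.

Binary search for 36 in [8, 15, 18, 29, 31, 32, 35, 40, 41, 43, 50, 53, 55, 57, 60, 62, 65]:

lo=0, hi=16, mid=8, arr[mid]=41 -> 41 > 36, search left half
lo=0, hi=7, mid=3, arr[mid]=29 -> 29 < 36, search right half
lo=4, hi=7, mid=5, arr[mid]=32 -> 32 < 36, search right half
lo=6, hi=7, mid=6, arr[mid]=35 -> 35 < 36, search right half
lo=7, hi=7, mid=7, arr[mid]=40 -> 40 > 36, search left half
lo=7 > hi=6, target 36 not found

Binary search determines that 36 is not in the array after 5 comparisons. The search space was exhausted without finding the target.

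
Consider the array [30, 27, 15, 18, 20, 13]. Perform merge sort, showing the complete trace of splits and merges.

Merge sort trace:

Split: [30, 27, 15, 18, 20, 13] -> [30, 27, 15] and [18, 20, 13]
  Split: [30, 27, 15] -> [30] and [27, 15]
    Split: [27, 15] -> [27] and [15]
    Merge: [27] + [15] -> [15, 27]
  Merge: [30] + [15, 27] -> [15, 27, 30]
  Split: [18, 20, 13] -> [18] and [20, 13]
    Split: [20, 13] -> [20] and [13]
    Merge: [20] + [13] -> [13, 20]
  Merge: [18] + [13, 20] -> [13, 18, 20]
Merge: [15, 27, 30] + [13, 18, 20] -> [13, 15, 18, 20, 27, 30]

Final sorted array: [13, 15, 18, 20, 27, 30]

The merge sort proceeds by recursively splitting the array and merging sorted halves.
After all merges, the sorted array is [13, 15, 18, 20, 27, 30].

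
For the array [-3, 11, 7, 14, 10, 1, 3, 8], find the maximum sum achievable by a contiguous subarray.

Using Kadane's algorithm on [-3, 11, 7, 14, 10, 1, 3, 8]:

Scanning through the array:
Position 1 (value 11): max_ending_here = 11, max_so_far = 11
Position 2 (value 7): max_ending_here = 18, max_so_far = 18
Position 3 (value 14): max_ending_here = 32, max_so_far = 32
Position 4 (value 10): max_ending_here = 42, max_so_far = 42
Position 5 (value 1): max_ending_here = 43, max_so_far = 43
Position 6 (value 3): max_ending_here = 46, max_so_far = 46
Position 7 (value 8): max_ending_here = 54, max_so_far = 54

Maximum subarray: [11, 7, 14, 10, 1, 3, 8]
Maximum sum: 54

The maximum subarray is [11, 7, 14, 10, 1, 3, 8] with sum 54. This subarray runs from index 1 to index 7.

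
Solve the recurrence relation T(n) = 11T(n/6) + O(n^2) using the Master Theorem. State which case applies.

Master Theorem for T(n) = 11T(n/6) + O(n^2):

a = 11, b = 6, c = 2
log_b(a) = log_6(11) = 1.3383

Case 3: c = 2 > log_6(11) = 1.3383
T(n) = O(n^2) = O(n^2)

For T(n) = 11T(n/6) + O(n^2): log_6(11) = 1.3383. This is Case 3 of the Master Theorem (c > log_b(a), work dominated by root), giving O(n^2).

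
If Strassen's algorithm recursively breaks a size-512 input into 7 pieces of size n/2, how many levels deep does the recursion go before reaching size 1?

For divide and conquer with division factor 2:

Problem sizes at each level:
Level 0: 512
Level 1: 256
Level 2: 128
Level 3: 64
Level 4: 32
Level 5: 16
Level 6: 8
Level 7: 4
Level 8: 2
Level 9: 1

The root is level 0 and the size-1 base case is level 9 (the tree spans levels 0 through 9, i.e. 10 levels counting the root), so the depth is the number of divisions: log_2(512) = 9

The recursion tree depth is log_2(512) = 9. At each level, the problem size is divided by 2, so it takes 9 divisions to reduce to a base case of size 1. The algorithm makes 7 recursive calls at each level.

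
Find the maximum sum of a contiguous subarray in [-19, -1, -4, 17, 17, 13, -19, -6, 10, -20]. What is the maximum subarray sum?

Using Kadane's algorithm on [-19, -1, -4, 17, 17, 13, -19, -6, 10, -20]:

Scanning through the array:
Position 1 (value -1): max_ending_here = -1, max_so_far = -1
Position 2 (value -4): max_ending_here = -4, max_so_far = -1
Position 3 (value 17): max_ending_here = 17, max_so_far = 17
Position 4 (value 17): max_ending_here = 34, max_so_far = 34
Position 5 (value 13): max_ending_here = 47, max_so_far = 47
Position 6 (value -19): max_ending_here = 28, max_so_far = 47
Position 7 (value -6): max_ending_here = 22, max_so_far = 47
Position 8 (value 10): max_ending_here = 32, max_so_far = 47
Position 9 (value -20): max_ending_here = 12, max_so_far = 47

Maximum subarray: [17, 17, 13]
Maximum sum: 47

The maximum subarray is [17, 17, 13] with sum 47. This subarray runs from index 3 to index 5.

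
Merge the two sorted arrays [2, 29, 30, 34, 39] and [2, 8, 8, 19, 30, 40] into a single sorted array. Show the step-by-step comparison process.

Merging process:

Compare 2 vs 2: take 2 from left. Merged: [2]
Compare 29 vs 2: take 2 from right. Merged: [2, 2]
Compare 29 vs 8: take 8 from right. Merged: [2, 2, 8]
Compare 29 vs 8: take 8 from right. Merged: [2, 2, 8, 8]
Compare 29 vs 19: take 19 from right. Merged: [2, 2, 8, 8, 19]
Compare 29 vs 30: take 29 from left. Merged: [2, 2, 8, 8, 19, 29]
Compare 30 vs 30: take 30 from left. Merged: [2, 2, 8, 8, 19, 29, 30]
Compare 34 vs 30: take 30 from right. Merged: [2, 2, 8, 8, 19, 29, 30, 30]
Compare 34 vs 40: take 34 from left. Merged: [2, 2, 8, 8, 19, 29, 30, 30, 34]
Compare 39 vs 40: take 39 from left. Merged: [2, 2, 8, 8, 19, 29, 30, 30, 34, 39]
Append remaining from right: [40]. Merged: [2, 2, 8, 8, 19, 29, 30, 30, 34, 39, 40]

Final merged array: [2, 2, 8, 8, 19, 29, 30, 30, 34, 39, 40]
Total comparisons: 10

The merged array is [2, 2, 8, 8, 19, 29, 30, 30, 34, 39, 40], requiring 10 comparisons. The merge step runs in O(n) time where n is the total number of elements.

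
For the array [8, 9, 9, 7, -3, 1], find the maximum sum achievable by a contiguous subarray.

Using Kadane's algorithm on [8, 9, 9, 7, -3, 1]:

Scanning through the array:
Position 1 (value 9): max_ending_here = 17, max_so_far = 17
Position 2 (value 9): max_ending_here = 26, max_so_far = 26
Position 3 (value 7): max_ending_here = 33, max_so_far = 33
Position 4 (value -3): max_ending_here = 30, max_so_far = 33
Position 5 (value 1): max_ending_here = 31, max_so_far = 33

Maximum subarray: [8, 9, 9, 7]
Maximum sum: 33

The maximum subarray is [8, 9, 9, 7] with sum 33. This subarray runs from index 0 to index 3.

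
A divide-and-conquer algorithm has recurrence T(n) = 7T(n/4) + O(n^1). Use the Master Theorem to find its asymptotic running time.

Master Theorem for T(n) = 7T(n/4) + O(n^1):

a = 7, b = 4, c = 1
log_b(a) = log_4(7) = 1.4037

Case 1: c = 1 < log_4(7) = 1.4037
T(n) = O(n^(log_4 7))

For T(n) = 7T(n/4) + O(n^1): log_4(7) = 1.4037. This is Case 1 of the Master Theorem (c < log_b(a), work dominated by leaves), giving O(n^(log_4 7)).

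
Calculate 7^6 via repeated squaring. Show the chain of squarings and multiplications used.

Computing 7^6 by squaring (build up from 7^1; each line after the first costs one multiplication):

7^1 = 7
7^2 = (7^1)^2 = 7^2 = 49
7^3 = 7 * 7^2 = 7 * 49 = 343
7^6 = (7^3)^2 = 343^2 = 117649

Result: 117649
Multiplications needed: 3 (3 lines after 7^1)

7^6 = 117649. Using exponentiation by squaring, this requires 3 multiplications. The key idea: if the exponent is even, square the half-power; if odd, multiply by the base once.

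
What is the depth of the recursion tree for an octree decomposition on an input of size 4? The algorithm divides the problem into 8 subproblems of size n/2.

For divide and conquer with division factor 2:

Problem sizes at each level:
Level 0: 4
Level 1: 2
Level 2: 1

The root is level 0 and the size-1 base case is level 2 (the tree spans levels 0 through 2, i.e. 3 levels counting the root), so the depth is the number of divisions: log_2(4) = 2

The recursion tree depth is log_2(4) = 2. At each level, the problem size is divided by 2, so it takes 2 divisions to reduce to a base case of size 1. The algorithm makes 8 recursive calls at each level.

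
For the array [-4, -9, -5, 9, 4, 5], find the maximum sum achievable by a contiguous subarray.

Using Kadane's algorithm on [-4, -9, -5, 9, 4, 5]:

Scanning through the array:
Position 1 (value -9): max_ending_here = -9, max_so_far = -4
Position 2 (value -5): max_ending_here = -5, max_so_far = -4
Position 3 (value 9): max_ending_here = 9, max_so_far = 9
Position 4 (value 4): max_ending_here = 13, max_so_far = 13
Position 5 (value 5): max_ending_here = 18, max_so_far = 18

Maximum subarray: [9, 4, 5]
Maximum sum: 18

The maximum subarray is [9, 4, 5] with sum 18. This subarray runs from index 3 to index 5.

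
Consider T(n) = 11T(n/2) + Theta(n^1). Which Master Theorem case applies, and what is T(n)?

Master Theorem for T(n) = 11T(n/2) + O(n^1):

a = 11, b = 2, c = 1
log_b(a) = log_2(11) = 3.4594

Case 1: c = 1 < log_2(11) = 3.4594
T(n) = O(n^(log_2 11))

For T(n) = 11T(n/2) + O(n^1): log_2(11) = 3.4594. This is Case 1 of the Master Theorem (c < log_b(a), work dominated by leaves), giving O(n^(log_2 11)).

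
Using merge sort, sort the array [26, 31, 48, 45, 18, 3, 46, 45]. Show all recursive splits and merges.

Merge sort trace:

Split: [26, 31, 48, 45, 18, 3, 46, 45] -> [26, 31, 48, 45] and [18, 3, 46, 45]
  Split: [26, 31, 48, 45] -> [26, 31] and [48, 45]
    Split: [26, 31] -> [26] and [31]
    Merge: [26] + [31] -> [26, 31]
    Split: [48, 45] -> [48] and [45]
    Merge: [48] + [45] -> [45, 48]
  Merge: [26, 31] + [45, 48] -> [26, 31, 45, 48]
  Split: [18, 3, 46, 45] -> [18, 3] and [46, 45]
    Split: [18, 3] -> [18] and [3]
    Merge: [18] + [3] -> [3, 18]
    Split: [46, 45] -> [46] and [45]
    Merge: [46] + [45] -> [45, 46]
  Merge: [3, 18] + [45, 46] -> [3, 18, 45, 46]
Merge: [26, 31, 45, 48] + [3, 18, 45, 46] -> [3, 18, 26, 31, 45, 45, 46, 48]

Final sorted array: [3, 18, 26, 31, 45, 45, 46, 48]

The merge sort proceeds by recursively splitting the array and merging sorted halves.
After all merges, the sorted array is [3, 18, 26, 31, 45, 45, 46, 48].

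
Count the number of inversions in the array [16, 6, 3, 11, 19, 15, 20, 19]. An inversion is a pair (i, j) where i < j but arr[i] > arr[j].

Finding inversions in [16, 6, 3, 11, 19, 15, 20, 19]:

(0, 1): arr[0]=16 > arr[1]=6
(0, 2): arr[0]=16 > arr[2]=3
(0, 3): arr[0]=16 > arr[3]=11
(0, 5): arr[0]=16 > arr[5]=15
(1, 2): arr[1]=6 > arr[2]=3
(4, 5): arr[4]=19 > arr[5]=15
(6, 7): arr[6]=20 > arr[7]=19

Total inversions: 7

The array has 7 inversion(s): (0,1), (0,2), (0,3), (0,5), (1,2), (4,5), (6,7). Each pair (i,j) satisfies i < j and arr[i] > arr[j].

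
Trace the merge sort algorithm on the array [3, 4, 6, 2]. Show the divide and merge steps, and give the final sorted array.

Merge sort trace:

Split: [3, 4, 6, 2] -> [3, 4] and [6, 2]
  Split: [3, 4] -> [3] and [4]
  Merge: [3] + [4] -> [3, 4]
  Split: [6, 2] -> [6] and [2]
  Merge: [6] + [2] -> [2, 6]
Merge: [3, 4] + [2, 6] -> [2, 3, 4, 6]

Final sorted array: [2, 3, 4, 6]

The merge sort proceeds by recursively splitting the array and merging sorted halves.
After all merges, the sorted array is [2, 3, 4, 6].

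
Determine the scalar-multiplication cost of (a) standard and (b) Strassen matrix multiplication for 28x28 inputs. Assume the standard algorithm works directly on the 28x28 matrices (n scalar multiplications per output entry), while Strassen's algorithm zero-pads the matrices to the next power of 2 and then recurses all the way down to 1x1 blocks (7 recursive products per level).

Matrix multiplication for 28x28 matrices:

Strassen's algorithm requires power-of-2 dimensions. Pad 28x28 to 32x32 (next power of 2).

Standard algorithm: 28^3 = 21952 multiplications
Strassen's algorithm: 7^(log2(32)) = 7^5 = 16807 multiplications
Savings: 21952 - 16807 = 5145 multiplications

Standard: 21952 multiplications (28^3). Strassen: 16807 multiplications (7^5, after padding to 32x32). Strassen reduces 8 recursive multiplications to 7 at each level.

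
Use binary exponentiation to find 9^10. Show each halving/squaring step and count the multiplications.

Computing 9^10 by squaring (build up from 9^1; each line after the first costs one multiplication):

9^1 = 9
9^2 = (9^1)^2 = 9^2 = 81
9^4 = (9^2)^2 = 81^2 = 6561
9^5 = 9 * 9^4 = 9 * 6561 = 59049
9^10 = (9^5)^2 = 59049^2 = 3486784401

Result: 3486784401
Multiplications needed: 4 (4 lines after 9^1)

9^10 = 3486784401. Using exponentiation by squaring, this requires 4 multiplications. The key idea: if the exponent is even, square the half-power; if odd, multiply by the base once.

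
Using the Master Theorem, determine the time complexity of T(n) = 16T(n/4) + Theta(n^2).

Master Theorem for T(n) = 16T(n/4) + O(n^2):

a = 16, b = 4, c = 2
log_b(a) = log_4(16) = 2.0000

Case 2: c = 2 = log_4(16) = 2.0000
T(n) = O(n^2 log n) = O(n^2 log n)

For T(n) = 16T(n/4) + O(n^2): log_4(16) = 2.0000. This is Case 2 of the Master Theorem (c = log_b(a), equal work at all levels), giving O(n^2 log n).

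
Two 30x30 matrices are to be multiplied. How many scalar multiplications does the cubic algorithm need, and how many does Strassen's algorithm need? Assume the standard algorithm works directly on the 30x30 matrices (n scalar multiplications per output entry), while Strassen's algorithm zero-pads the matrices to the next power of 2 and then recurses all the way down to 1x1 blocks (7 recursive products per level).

Matrix multiplication for 30x30 matrices:

Strassen's algorithm requires power-of-2 dimensions. Pad 30x30 to 32x32 (next power of 2).

Standard algorithm: 30^3 = 27000 multiplications
Strassen's algorithm: 7^(log2(32)) = 7^5 = 16807 multiplications
Savings: 27000 - 16807 = 10193 multiplications

Standard: 27000 multiplications (30^3). Strassen: 16807 multiplications (7^5, after padding to 32x32). Strassen reduces 8 recursive multiplications to 7 at each level.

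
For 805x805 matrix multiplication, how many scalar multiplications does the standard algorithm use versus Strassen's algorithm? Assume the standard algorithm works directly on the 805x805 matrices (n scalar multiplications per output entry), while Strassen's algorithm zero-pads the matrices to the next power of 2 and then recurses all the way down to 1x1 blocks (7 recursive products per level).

Matrix multiplication for 805x805 matrices:

Strassen's algorithm requires power-of-2 dimensions. Pad 805x805 to 1024x1024 (next power of 2).

Standard algorithm: 805^3 = 521660125 multiplications
Strassen's algorithm: 7^(log2(1024)) = 7^10 = 282475249 multiplications
Savings: 521660125 - 282475249 = 239184876 multiplications

Standard: 521660125 multiplications (805^3). Strassen: 282475249 multiplications (7^10, after padding to 1024x1024). Strassen reduces 8 recursive multiplications to 7 at each level.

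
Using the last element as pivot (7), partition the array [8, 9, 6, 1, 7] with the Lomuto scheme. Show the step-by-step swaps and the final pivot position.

Lomuto partition with pivot = 7:

Initial array: [8, 9, 6, 1, 7]

arr[0]=8 > 7: no swap
arr[1]=9 > 7: no swap
arr[2]=6 <= 7: swap with position 0, array becomes [6, 9, 8, 1, 7]
arr[3]=1 <= 7: swap with position 1, array becomes [6, 1, 8, 9, 7]

Place pivot at position 2: [6, 1, 7, 9, 8]
Pivot position: 2

After partitioning with pivot 7, the array becomes [6, 1, 7, 9, 8]. The pivot is placed at index 2. All elements to the left of the pivot are <= 7, and all elements to the right are > 7.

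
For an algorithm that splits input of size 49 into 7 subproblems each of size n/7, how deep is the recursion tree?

For divide and conquer with division factor 7:

Problem sizes at each level:
Level 0: 49
Level 1: 7
Level 2: 1

The root is level 0 and the size-1 base case is level 2 (the tree spans levels 0 through 2, i.e. 3 levels counting the root), so the depth is the number of divisions: log_7(49) = 2

The recursion tree depth is log_7(49) = 2. At each level, the problem size is divided by 7, so it takes 2 divisions to reduce to a base case of size 1. The algorithm makes 7 recursive calls at each level.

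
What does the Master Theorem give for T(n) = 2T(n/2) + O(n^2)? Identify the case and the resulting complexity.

Master Theorem for T(n) = 2T(n/2) + O(n^2):

a = 2, b = 2, c = 2
log_b(a) = log_2(2) = 1.0000

Case 3: c = 2 > log_2(2) = 1.0000
T(n) = O(n^2) = O(n^2)

For T(n) = 2T(n/2) + O(n^2): log_2(2) = 1.0000. This is Case 3 of the Master Theorem (c > log_b(a), work dominated by root), giving O(n^2).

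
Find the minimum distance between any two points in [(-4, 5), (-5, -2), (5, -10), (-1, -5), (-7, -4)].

Computing all pairwise distances among 5 points:

d((-4, 5), (-5, -2)) = 7.0711
d((-4, 5), (5, -10)) = 17.4929
d((-4, 5), (-1, -5)) = 10.4403
d((-4, 5), (-7, -4)) = 9.4868
d((-5, -2), (5, -10)) = 12.8062
d((-5, -2), (-1, -5)) = 5.0
d((-5, -2), (-7, -4)) = 2.8284 <-- minimum
d((5, -10), (-1, -5)) = 7.8102
d((5, -10), (-7, -4)) = 13.4164
d((-1, -5), (-7, -4)) = 6.0828

Closest pair: (-5, -2) and (-7, -4) with distance 2.8284

The closest pair is (-5, -2) and (-7, -4) with Euclidean distance 2.8284. For 5 points, brute-force pairwise comparison is shown above. For large n, the divide-and-conquer algorithm (sort by x, recurse on halves, check the dividing strip) achieves O(n log n).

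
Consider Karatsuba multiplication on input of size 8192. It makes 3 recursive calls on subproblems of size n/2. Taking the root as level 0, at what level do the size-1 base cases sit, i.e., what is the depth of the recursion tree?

For divide and conquer with division factor 2:

Problem sizes at each level:
Level 0: 8192
Level 1: 4096
Level 2: 2048
Level 3: 1024
Level 4: 512
Level 5: 256
Level 6: 128
Level 7: 64
Level 8: 32
Level 9: 16
Level 10: 8
Level 11: 4
Level 12: 2
Level 13: 1

The root is level 0 and the size-1 base case is level 13 (the tree spans levels 0 through 13, i.e. 14 levels counting the root), so the depth is the number of divisions: log_2(8192) = 13

The recursion tree depth is log_2(8192) = 13. At each level, the problem size is divided by 2, so it takes 13 divisions to reduce to a base case of size 1. The algorithm makes 3 recursive calls at each level.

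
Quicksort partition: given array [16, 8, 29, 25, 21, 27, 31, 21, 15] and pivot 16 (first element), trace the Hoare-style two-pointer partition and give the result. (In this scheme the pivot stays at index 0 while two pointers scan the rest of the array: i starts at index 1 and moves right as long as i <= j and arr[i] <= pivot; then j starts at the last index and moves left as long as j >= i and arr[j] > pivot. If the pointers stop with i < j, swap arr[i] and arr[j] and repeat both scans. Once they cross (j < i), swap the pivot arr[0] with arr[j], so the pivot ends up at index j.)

Hoare-style two-pointer partition with pivot = 16:

Initial array: [16, 8, 29, 25, 21, 27, 31, 21, 15]

Pointers start at i = 1, j = 8.
i stops at index 2 (arr[2]=29 > 16), j stops at index 8 (arr[8]=15 <= 16): swap arr[2] and arr[8], array becomes [16, 8, 15, 25, 21, 27, 31, 21, 29]
i ends at 3, j ends at 2: the pointers have crossed (j < i), so scanning stops.

Swap pivot arr[0] with arr[2] to place pivot at position 2: [15, 8, 16, 25, 21, 27, 31, 21, 29]
Pivot position: 2

After partitioning with pivot 16, the array becomes [15, 8, 16, 25, 21, 27, 31, 21, 29]. The pivot is placed at index 2. All elements to the left of the pivot are <= 16, and all elements to the right are > 16.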